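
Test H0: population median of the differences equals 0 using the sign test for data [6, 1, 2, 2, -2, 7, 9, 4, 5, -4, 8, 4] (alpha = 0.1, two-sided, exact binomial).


Step 1: Discard zero differences. Original n = 12; n_eff = number of nonzero differences = 12.
Nonzero differences (with sign): +6, +1, +2, +2, -2, +7, +9, +4, +5, -4, +8, +4
Step 2: Count signs: positive = 10, negative = 2.
Step 3: Under H0: P(positive) = 0.5, so the number of positives S ~ Bin(12, 0.5).
Step 4: Two-sided exact p-value = sum of Bin(12,0.5) probabilities at or below the observed probability = 0.038574.
Step 5: alpha = 0.1. reject H0.

n_eff = 12, pos = 10, neg = 2, p = 0.038574, reject H0.


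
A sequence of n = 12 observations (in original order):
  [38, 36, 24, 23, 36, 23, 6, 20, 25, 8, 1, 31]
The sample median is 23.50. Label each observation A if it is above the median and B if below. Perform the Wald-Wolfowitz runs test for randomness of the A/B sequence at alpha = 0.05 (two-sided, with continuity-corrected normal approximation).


Step 1: Compute median = 23.50; label A = above, B = below.
Labels in order: AAABABBBABBA  (n_A = 6, n_B = 6)
Step 2: Count runs R = 7.
Step 3: Under H0 (random ordering), E[R] = 2*n_A*n_B/(n_A+n_B) + 1 = 2*6*6/12 + 1 = 7.0000.
        Var[R] = 2*n_A*n_B*(2*n_A*n_B - n_A - n_B) / ((n_A+n_B)^2 * (n_A+n_B-1)) = 4320/1584 = 2.7273.
        SD[R] = 1.6514.
Step 4: R = E[R], so z = 0 with no continuity correction.
Step 5: Two-sided p-value via normal approximation = 2*(1 - Phi(|z|)) = 1.000000.
Step 6: alpha = 0.05. fail to reject H0.

R = 7, z = 0.0000, p = 1.000000, fail to reject H0.


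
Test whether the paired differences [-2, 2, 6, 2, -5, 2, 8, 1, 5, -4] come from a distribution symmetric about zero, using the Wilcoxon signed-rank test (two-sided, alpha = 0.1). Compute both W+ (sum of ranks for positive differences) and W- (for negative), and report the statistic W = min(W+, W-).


Step 1: Drop any zero differences (none here) and take |d_i|.
|d| = [2, 2, 6, 2, 5, 2, 8, 1, 5, 4]
Step 2: Midrank |d_i| (ties get averaged ranks).
ranks: |2|->3.5, |2|->3.5, |6|->9, |2|->3.5, |5|->7.5, |2|->3.5, |8|->10, |1|->1, |5|->7.5, |4|->6
Step 3: Attach original signs; sum ranks with positive sign and with negative sign.
W+ = 3.5 + 9 + 3.5 + 3.5 + 10 + 1 + 7.5 = 38
W- = 3.5 + 7.5 + 6 = 17
(Check: W+ + W- = 55 should equal n(n+1)/2 = 55.)
Step 4: Test statistic W = min(W+, W-) = 17.
Step 5: Ties in |d|, so use the tie-corrected normal approximation.
        E[W] = n(n+1)/4 = 10*11/4 = 27.5.
        Tie groups: |d|=2 (t=4), |d|=5 (t=2); sum(t^3 - t) = 66.
        Var[W] = n(n+1)(2n+1)/24 - sum(t^3-t)/48 = 2310/24 - 66/48 = 94.875.
        z = (W - E[W]) / sqrt(Var[W]) = (17 - 27.5) / 9.7404 = -1.0780.
        Two-sided p = 2*Phi(z) = 0.281040.
Step 6: alpha = 0.1. fail to reject H0.

W+ = 38, W- = 17, W = min = 17, p = 0.281040, fail to reject H0.


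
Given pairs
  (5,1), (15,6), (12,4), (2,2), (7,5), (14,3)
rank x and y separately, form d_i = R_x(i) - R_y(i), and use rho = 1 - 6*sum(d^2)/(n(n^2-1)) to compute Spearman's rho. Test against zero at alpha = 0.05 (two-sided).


Step 1: Rank x and y separately (midranks; no ties here).
rank(x): 5->2, 15->6, 12->4, 2->1, 7->3, 14->5
rank(y): 1->1, 6->6, 4->4, 2->2, 5->5, 3->3
Step 2: d_i = R_x(i) - R_y(i); compute d_i^2.
  (2-1)^2=1, (6-6)^2=0, (4-4)^2=0, (1-2)^2=1, (3-5)^2=4, (5-3)^2=4
sum(d^2) = 10.
Step 3: rho = 1 - 6*10 / (6*(6^2 - 1)) = 1 - 60/210 = 0.714286.
Step 4: Under H0, t = rho * sqrt((n-2)/(1-rho^2)) = 2.0412 ~ t(4).
Step 5: Two-sided p-value from the t-distribution with 4 df = 0.110787.
Step 6: alpha = 0.05. fail to reject H0.

rho = 0.7143, p = 0.110787, fail to reject H0 at alpha = 0.05.


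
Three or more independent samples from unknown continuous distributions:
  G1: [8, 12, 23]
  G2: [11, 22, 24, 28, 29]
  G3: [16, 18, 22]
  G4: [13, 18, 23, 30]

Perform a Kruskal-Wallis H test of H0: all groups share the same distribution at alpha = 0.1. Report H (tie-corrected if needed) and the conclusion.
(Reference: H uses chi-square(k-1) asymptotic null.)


Step 1: Combine all N = 15 observations and assign midranks.
sorted (value, group, rank): (8,G1,1), (11,G2,2), (12,G1,3), (13,G4,4), (16,G3,5), (18,G3,6.5), (18,G4,6.5), (22,G2,8.5), (22,G3,8.5), (23,G1,10.5), (23,G4,10.5), (24,G2,12), (28,G2,13), (29,G2,14), (30,G4,15)
Step 2: Sum ranks within each group.
R_1 = 14.5 (n_1 = 3)
R_2 = 49.5 (n_2 = 5)
R_3 = 20 (n_3 = 3)
R_4 = 36 (n_4 = 4)
Step 3: H = 12/(N(N+1)) * sum(R_i^2/n_i) - 3(N+1)
     = 12/(15*16) * (14.5^2/3 + 49.5^2/5 + 20^2/3 + 36^2/4) - 3*16
     = 0.050000 * 1017.47 - 48
     = 2.873333.
Step 4: Ties present; correction factor C = 1 - 18/(15^3 - 15) = 0.994643. Corrected H = 2.873333 / 0.994643 = 2.888809.
Step 5: Under H0, H ~ chi^2(3); p-value = 0.409088.
Step 6: alpha = 0.1. fail to reject H0.

H = 2.8888, df = 3, p = 0.409088, fail to reject H0.


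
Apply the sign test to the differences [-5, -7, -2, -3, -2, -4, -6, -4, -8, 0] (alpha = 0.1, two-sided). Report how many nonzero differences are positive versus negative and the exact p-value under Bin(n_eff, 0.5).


Step 1: Discard zero differences. Original n = 10; n_eff = number of nonzero differences = 9.
Nonzero differences (with sign): -5, -7, -2, -3, -2, -4, -6, -4, -8
Step 2: Count signs: positive = 0, negative = 9.
Step 3: Under H0: P(positive) = 0.5, so the number of positives S ~ Bin(9, 0.5).
Step 4: Two-sided exact p-value = sum of Bin(9,0.5) probabilities at or below the observed probability = 0.003906.
Step 5: alpha = 0.1. reject H0.

n_eff = 9, pos = 0, neg = 9, p = 0.003906, reject H0.


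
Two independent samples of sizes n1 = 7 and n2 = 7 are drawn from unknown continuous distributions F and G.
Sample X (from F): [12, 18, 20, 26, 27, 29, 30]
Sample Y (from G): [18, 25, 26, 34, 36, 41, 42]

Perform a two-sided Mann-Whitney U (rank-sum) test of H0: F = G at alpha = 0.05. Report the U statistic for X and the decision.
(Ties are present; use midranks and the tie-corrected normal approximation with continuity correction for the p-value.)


Step 1: Combine and sort all 14 observations; assign midranks.
sorted (value, group): (12,X), (18,X), (18,Y), (20,X), (25,Y), (26,X), (26,Y), (27,X), (29,X), (30,X), (34,Y), (36,Y), (41,Y), (42,Y)
ranks: 12->1, 18->2.5, 18->2.5, 20->4, 25->5, 26->6.5, 26->6.5, 27->8, 29->9, 30->10, 34->11, 36->12, 41->13, 42->14
Step 2: Rank sum for X: R1 = 1 + 2.5 + 4 + 6.5 + 8 + 9 + 10 = 41.
Step 3: U_X = R1 - n1(n1+1)/2 = 41 - 7*8/2 = 41 - 28 = 13.
       U_Y = n1*n2 - U_X = 49 - 13 = 36.
Step 4: Ties are present, so use the tie-corrected normal approximation (with continuity correction) for the p-value.
Step 5: p-value = 0.158945; compare to alpha = 0.05. fail to reject H0.

U_X = 13, p = 0.158945, fail to reject H0 at alpha = 0.05.


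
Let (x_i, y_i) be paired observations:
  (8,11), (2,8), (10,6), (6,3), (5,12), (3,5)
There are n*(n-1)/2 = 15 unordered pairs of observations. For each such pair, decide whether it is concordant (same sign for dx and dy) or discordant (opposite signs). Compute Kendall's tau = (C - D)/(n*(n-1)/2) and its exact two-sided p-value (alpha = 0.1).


Step 1: Enumerate the 15 unordered pairs (i,j) with i<j and classify each by sign(x_j-x_i) * sign(y_j-y_i).
  (1,2):dx=-6,dy=-3->C; (1,3):dx=+2,dy=-5->D; (1,4):dx=-2,dy=-8->C; (1,5):dx=-3,dy=+1->D
  (1,6):dx=-5,dy=-6->C; (2,3):dx=+8,dy=-2->D; (2,4):dx=+4,dy=-5->D; (2,5):dx=+3,dy=+4->C
  (2,6):dx=+1,dy=-3->D; (3,4):dx=-4,dy=-3->C; (3,5):dx=-5,dy=+6->D; (3,6):dx=-7,dy=-1->C
  (4,5):dx=-1,dy=+9->D; (4,6):dx=-3,dy=+2->D; (5,6):dx=-2,dy=-7->C
Step 2: C = 7, D = 8, total pairs = 15.
Step 3: tau = (C - D)/(n(n-1)/2) = (7 - 8)/15 = -0.066667.
Step 4: Exact two-sided p-value (enumerate n! = 720 permutations of y under H0): p = 1.000000.
Step 5: alpha = 0.1. fail to reject H0.

tau_b = -0.0667 (C=7, D=8), p = 1.000000, fail to reject H0.


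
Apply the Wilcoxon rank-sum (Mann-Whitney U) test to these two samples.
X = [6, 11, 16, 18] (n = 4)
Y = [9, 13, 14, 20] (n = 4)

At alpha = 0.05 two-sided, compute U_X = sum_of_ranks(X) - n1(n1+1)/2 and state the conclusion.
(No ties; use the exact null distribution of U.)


Step 1: Combine and sort all 8 observations; assign midranks.
sorted (value, group): (6,X), (9,Y), (11,X), (13,Y), (14,Y), (16,X), (18,X), (20,Y)
ranks: 6->1, 9->2, 11->3, 13->4, 14->5, 16->6, 18->7, 20->8
Step 2: Rank sum for X: R1 = 1 + 3 + 6 + 7 = 17.
Step 3: U_X = R1 - n1(n1+1)/2 = 17 - 4*5/2 = 17 - 10 = 7.
       U_Y = n1*n2 - U_X = 16 - 7 = 9.
Step 4: No ties, so the exact null distribution of U (based on enumerating the C(8,4) = 70 equally likely rank assignments) gives the two-sided p-value.
Step 5: p-value = 0.885714; compare to alpha = 0.05. fail to reject H0.

U_X = 7, p = 0.885714, fail to reject H0 at alpha = 0.05.


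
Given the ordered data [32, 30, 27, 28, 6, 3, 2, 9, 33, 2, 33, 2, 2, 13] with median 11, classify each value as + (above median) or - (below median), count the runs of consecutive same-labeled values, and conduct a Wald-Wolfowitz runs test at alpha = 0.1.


Step 1: Compute median = 11; label A = above, B = below.
Labels in order: AAAABBBBABABBA  (n_A = 7, n_B = 7)
Step 2: Count runs R = 7.
Step 3: Under H0 (random ordering), E[R] = 2*n_A*n_B/(n_A+n_B) + 1 = 2*7*7/14 + 1 = 8.0000.
        Var[R] = 2*n_A*n_B*(2*n_A*n_B - n_A - n_B) / ((n_A+n_B)^2 * (n_A+n_B-1)) = 8232/2548 = 3.2308.
        SD[R] = 1.7974.
Step 4: Continuity-corrected z = (R + 0.5 - E[R]) / SD[R] = (7 + 0.5 - 8.0000) / 1.7974 = -0.2782.
Step 5: Two-sided p-value via normal approximation = 2*(1 - Phi(|z|)) = 0.780879.
Step 6: alpha = 0.1. fail to reject H0.

R = 7, z = -0.2782, p = 0.780879, fail to reject H0.


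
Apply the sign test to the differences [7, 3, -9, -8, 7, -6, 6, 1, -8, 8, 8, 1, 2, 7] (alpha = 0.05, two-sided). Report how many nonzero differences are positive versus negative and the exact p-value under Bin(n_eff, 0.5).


Step 1: Discard zero differences. Original n = 14; n_eff = number of nonzero differences = 14.
Nonzero differences (with sign): +7, +3, -9, -8, +7, -6, +6, +1, -8, +8, +8, +1, +2, +7
Step 2: Count signs: positive = 10, negative = 4.
Step 3: Under H0: P(positive) = 0.5, so the number of positives S ~ Bin(14, 0.5).
Step 4: Two-sided exact p-value = sum of Bin(14,0.5) probabilities at or below the observed probability = 0.179565.
Step 5: alpha = 0.05. fail to reject H0.

n_eff = 14, pos = 10, neg = 4, p = 0.179565, fail to reject H0.


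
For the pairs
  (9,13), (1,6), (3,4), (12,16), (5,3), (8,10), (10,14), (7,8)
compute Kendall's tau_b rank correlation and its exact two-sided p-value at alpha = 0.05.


Step 1: Enumerate the 28 unordered pairs (i,j) with i<j and classify each by sign(x_j-x_i) * sign(y_j-y_i).
  (1,2):dx=-8,dy=-7->C; (1,3):dx=-6,dy=-9->C; (1,4):dx=+3,dy=+3->C; (1,5):dx=-4,dy=-10->C
  (1,6):dx=-1,dy=-3->C; (1,7):dx=+1,dy=+1->C; (1,8):dx=-2,dy=-5->C; (2,3):dx=+2,dy=-2->D
  (2,4):dx=+11,dy=+10->C; (2,5):dx=+4,dy=-3->D; (2,6):dx=+7,dy=+4->C; (2,7):dx=+9,dy=+8->C
  (2,8):dx=+6,dy=+2->C; (3,4):dx=+9,dy=+12->C; (3,5):dx=+2,dy=-1->D; (3,6):dx=+5,dy=+6->C
  (3,7):dx=+7,dy=+10->C; (3,8):dx=+4,dy=+4->C; (4,5):dx=-7,dy=-13->C; (4,6):dx=-4,dy=-6->C
  (4,7):dx=-2,dy=-2->C; (4,8):dx=-5,dy=-8->C; (5,6):dx=+3,dy=+7->C; (5,7):dx=+5,dy=+11->C
  (5,8):dx=+2,dy=+5->C; (6,7):dx=+2,dy=+4->C; (6,8):dx=-1,dy=-2->C; (7,8):dx=-3,dy=-6->C
Step 2: C = 25, D = 3, total pairs = 28.
Step 3: tau = (C - D)/(n(n-1)/2) = (25 - 3)/28 = 0.785714.
Step 4: Exact two-sided p-value (enumerate n! = 40320 permutations of y under H0): p = 0.005506.
Step 5: alpha = 0.05. reject H0.

tau_b = 0.7857 (C=25, D=3), p = 0.005506, reject H0.


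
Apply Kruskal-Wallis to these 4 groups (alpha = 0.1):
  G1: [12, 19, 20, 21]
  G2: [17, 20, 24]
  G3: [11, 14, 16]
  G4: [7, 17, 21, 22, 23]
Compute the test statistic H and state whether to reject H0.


Step 1: Combine all N = 15 observations and assign midranks.
sorted (value, group, rank): (7,G4,1), (11,G3,2), (12,G1,3), (14,G3,4), (16,G3,5), (17,G2,6.5), (17,G4,6.5), (19,G1,8), (20,G1,9.5), (20,G2,9.5), (21,G1,11.5), (21,G4,11.5), (22,G4,13), (23,G4,14), (24,G2,15)
Step 2: Sum ranks within each group.
R_1 = 32 (n_1 = 4)
R_2 = 31 (n_2 = 3)
R_3 = 11 (n_3 = 3)
R_4 = 46 (n_4 = 5)
Step 3: H = 12/(N(N+1)) * sum(R_i^2/n_i) - 3(N+1)
     = 12/(15*16) * (32^2/4 + 31^2/3 + 11^2/3 + 46^2/5) - 3*16
     = 0.050000 * 1039.87 - 48
     = 3.993333.
Step 4: Ties present; correction factor C = 1 - 18/(15^3 - 15) = 0.994643. Corrected H = 3.993333 / 0.994643 = 4.014841.
Step 5: Under H0, H ~ chi^2(3); p-value = 0.259866.
Step 6: alpha = 0.1. fail to reject H0.

H = 4.0148, df = 3, p = 0.259866, fail to reject H0.


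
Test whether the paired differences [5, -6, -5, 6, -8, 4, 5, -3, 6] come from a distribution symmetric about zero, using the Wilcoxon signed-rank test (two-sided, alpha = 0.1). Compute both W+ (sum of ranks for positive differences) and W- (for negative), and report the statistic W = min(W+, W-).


Step 1: Drop any zero differences (none here) and take |d_i|.
|d| = [5, 6, 5, 6, 8, 4, 5, 3, 6]
Step 2: Midrank |d_i| (ties get averaged ranks).
ranks: |5|->4, |6|->7, |5|->4, |6|->7, |8|->9, |4|->2, |5|->4, |3|->1, |6|->7
Step 3: Attach original signs; sum ranks with positive sign and with negative sign.
W+ = 4 + 7 + 2 + 4 + 7 = 24
W- = 7 + 4 + 9 + 1 = 21
(Check: W+ + W- = 45 should equal n(n+1)/2 = 45.)
Step 4: Test statistic W = min(W+, W-) = 21.
Step 5: Ties in |d|, so use the tie-corrected normal approximation.
        E[W] = n(n+1)/4 = 9*10/4 = 22.5.
        Tie groups: |d|=5 (t=3), |d|=6 (t=3); sum(t^3 - t) = 48.
        Var[W] = n(n+1)(2n+1)/24 - sum(t^3-t)/48 = 1710/24 - 48/48 = 70.25.
        z = (W - E[W]) / sqrt(Var[W]) = (21 - 22.5) / 8.3815 = -0.1790.
        Two-sided p = 2*Phi(z) = 0.857965.
Step 6: alpha = 0.1. fail to reject H0.

W+ = 24, W- = 21, W = min = 21, p = 0.857965, fail to reject H0.


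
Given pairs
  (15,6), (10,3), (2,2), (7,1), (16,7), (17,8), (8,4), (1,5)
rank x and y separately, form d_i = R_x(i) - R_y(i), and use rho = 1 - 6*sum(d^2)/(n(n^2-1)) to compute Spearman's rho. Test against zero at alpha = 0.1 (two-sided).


Step 1: Rank x and y separately (midranks; no ties here).
rank(x): 15->6, 10->5, 2->2, 7->3, 16->7, 17->8, 8->4, 1->1
rank(y): 6->6, 3->3, 2->2, 1->1, 7->7, 8->8, 4->4, 5->5
Step 2: d_i = R_x(i) - R_y(i); compute d_i^2.
  (6-6)^2=0, (5-3)^2=4, (2-2)^2=0, (3-1)^2=4, (7-7)^2=0, (8-8)^2=0, (4-4)^2=0, (1-5)^2=16
sum(d^2) = 24.
Step 3: rho = 1 - 6*24 / (8*(8^2 - 1)) = 1 - 144/504 = 0.714286.
Step 4: Under H0, t = rho * sqrt((n-2)/(1-rho^2)) = 2.5000 ~ t(6).
Step 5: Two-sided p-value from the t-distribution with 6 df = 0.046528.
Step 6: alpha = 0.1. reject H0.

rho = 0.7143, p = 0.046528, reject H0 at alpha = 0.1.


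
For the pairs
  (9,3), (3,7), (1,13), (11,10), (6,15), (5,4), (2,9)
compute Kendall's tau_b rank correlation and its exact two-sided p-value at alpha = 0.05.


Step 1: Enumerate the 21 unordered pairs (i,j) with i<j and classify each by sign(x_j-x_i) * sign(y_j-y_i).
  (1,2):dx=-6,dy=+4->D; (1,3):dx=-8,dy=+10->D; (1,4):dx=+2,dy=+7->C; (1,5):dx=-3,dy=+12->D
  (1,6):dx=-4,dy=+1->D; (1,7):dx=-7,dy=+6->D; (2,3):dx=-2,dy=+6->D; (2,4):dx=+8,dy=+3->C
  (2,5):dx=+3,dy=+8->C; (2,6):dx=+2,dy=-3->D; (2,7):dx=-1,dy=+2->D; (3,4):dx=+10,dy=-3->D
  (3,5):dx=+5,dy=+2->C; (3,6):dx=+4,dy=-9->D; (3,7):dx=+1,dy=-4->D; (4,5):dx=-5,dy=+5->D
  (4,6):dx=-6,dy=-6->C; (4,7):dx=-9,dy=-1->C; (5,6):dx=-1,dy=-11->C; (5,7):dx=-4,dy=-6->C
  (6,7):dx=-3,dy=+5->D
Step 2: C = 8, D = 13, total pairs = 21.
Step 3: tau = (C - D)/(n(n-1)/2) = (8 - 13)/21 = -0.238095.
Step 4: Exact two-sided p-value (enumerate n! = 5040 permutations of y under H0): p = 0.561905.
Step 5: alpha = 0.05. fail to reject H0.

tau_b = -0.2381 (C=8, D=13), p = 0.561905, fail to reject H0.


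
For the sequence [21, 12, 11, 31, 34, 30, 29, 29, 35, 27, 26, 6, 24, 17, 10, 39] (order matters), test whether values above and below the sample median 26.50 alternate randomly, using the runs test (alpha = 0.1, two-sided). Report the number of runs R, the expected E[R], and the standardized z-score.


Step 1: Compute median = 26.50; label A = above, B = below.
Labels in order: BBBAAAAAAABBBBBA  (n_A = 8, n_B = 8)
Step 2: Count runs R = 4.
Step 3: Under H0 (random ordering), E[R] = 2*n_A*n_B/(n_A+n_B) + 1 = 2*8*8/16 + 1 = 9.0000.
        Var[R] = 2*n_A*n_B*(2*n_A*n_B - n_A - n_B) / ((n_A+n_B)^2 * (n_A+n_B-1)) = 14336/3840 = 3.7333.
        SD[R] = 1.9322.
Step 4: Continuity-corrected z = (R + 0.5 - E[R]) / SD[R] = (4 + 0.5 - 9.0000) / 1.9322 = -2.3290.
Step 5: Two-sided p-value via normal approximation = 2*(1 - Phi(|z|)) = 0.019861.
Step 6: alpha = 0.1. reject H0.

R = 4, z = -2.3290, p = 0.019861, reject H0.


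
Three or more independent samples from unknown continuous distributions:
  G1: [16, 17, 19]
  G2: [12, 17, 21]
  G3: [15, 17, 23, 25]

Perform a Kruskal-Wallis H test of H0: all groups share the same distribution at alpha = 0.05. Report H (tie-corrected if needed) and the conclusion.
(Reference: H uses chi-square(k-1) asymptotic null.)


Step 1: Combine all N = 10 observations and assign midranks.
sorted (value, group, rank): (12,G2,1), (15,G3,2), (16,G1,3), (17,G1,5), (17,G2,5), (17,G3,5), (19,G1,7), (21,G2,8), (23,G3,9), (25,G3,10)
Step 2: Sum ranks within each group.
R_1 = 15 (n_1 = 3)
R_2 = 14 (n_2 = 3)
R_3 = 26 (n_3 = 4)
Step 3: H = 12/(N(N+1)) * sum(R_i^2/n_i) - 3(N+1)
     = 12/(10*11) * (15^2/3 + 14^2/3 + 26^2/4) - 3*11
     = 0.109091 * 309.333 - 33
     = 0.745455.
Step 4: Ties present; correction factor C = 1 - 24/(10^3 - 10) = 0.975758. Corrected H = 0.745455 / 0.975758 = 0.763975.
Step 5: Under H0, H ~ chi^2(2); p-value = 0.682504.
Step 6: alpha = 0.05. fail to reject H0.

H = 0.7640, df = 2, p = 0.682504, fail to reject H0.


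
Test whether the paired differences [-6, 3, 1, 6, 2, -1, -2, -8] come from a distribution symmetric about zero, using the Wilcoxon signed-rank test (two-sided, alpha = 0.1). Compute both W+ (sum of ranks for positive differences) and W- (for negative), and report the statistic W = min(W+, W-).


Step 1: Drop any zero differences (none here) and take |d_i|.
|d| = [6, 3, 1, 6, 2, 1, 2, 8]
Step 2: Midrank |d_i| (ties get averaged ranks).
ranks: |6|->6.5, |3|->5, |1|->1.5, |6|->6.5, |2|->3.5, |1|->1.5, |2|->3.5, |8|->8
Step 3: Attach original signs; sum ranks with positive sign and with negative sign.
W+ = 5 + 1.5 + 6.5 + 3.5 = 16.5
W- = 6.5 + 1.5 + 3.5 + 8 = 19.5
(Check: W+ + W- = 36 should equal n(n+1)/2 = 36.)
Step 4: Test statistic W = min(W+, W-) = 16.5.
Step 5: Ties in |d|, so use the tie-corrected normal approximation.
        E[W] = n(n+1)/4 = 8*9/4 = 18.
        Tie groups: |d|=1 (t=2), |d|=2 (t=2), |d|=6 (t=2); sum(t^3 - t) = 18.
        Var[W] = n(n+1)(2n+1)/24 - sum(t^3-t)/48 = 1224/24 - 18/48 = 50.625.
        z = (W - E[W]) / sqrt(Var[W]) = (16.5 - 18) / 7.1151 = -0.2108.
        Two-sided p = 2*Phi(z) = 0.833029.
Step 6: alpha = 0.1. fail to reject H0.

W+ = 16.5, W- = 19.5, W = min = 16.5, p = 0.833029, fail to reject H0.


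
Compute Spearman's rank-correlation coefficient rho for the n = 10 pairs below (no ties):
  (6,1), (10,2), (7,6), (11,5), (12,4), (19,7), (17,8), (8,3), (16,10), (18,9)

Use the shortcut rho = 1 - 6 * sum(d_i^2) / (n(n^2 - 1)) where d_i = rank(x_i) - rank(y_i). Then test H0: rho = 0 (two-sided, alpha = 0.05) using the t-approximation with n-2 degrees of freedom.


Step 1: Rank x and y separately (midranks; no ties here).
rank(x): 6->1, 10->4, 7->2, 11->5, 12->6, 19->10, 17->8, 8->3, 16->7, 18->9
rank(y): 1->1, 2->2, 6->6, 5->5, 4->4, 7->7, 8->8, 3->3, 10->10, 9->9
Step 2: d_i = R_x(i) - R_y(i); compute d_i^2.
  (1-1)^2=0, (4-2)^2=4, (2-6)^2=16, (5-5)^2=0, (6-4)^2=4, (10-7)^2=9, (8-8)^2=0, (3-3)^2=0, (7-10)^2=9, (9-9)^2=0
sum(d^2) = 42.
Step 3: rho = 1 - 6*42 / (10*(10^2 - 1)) = 1 - 252/990 = 0.745455.
Step 4: Under H0, t = rho * sqrt((n-2)/(1-rho^2)) = 3.1632 ~ t(8).
Step 5: Two-sided p-value from the t-distribution with 8 df = 0.013330.
Step 6: alpha = 0.05. reject H0.

rho = 0.7455, p = 0.013330, reject H0 at alpha = 0.05.


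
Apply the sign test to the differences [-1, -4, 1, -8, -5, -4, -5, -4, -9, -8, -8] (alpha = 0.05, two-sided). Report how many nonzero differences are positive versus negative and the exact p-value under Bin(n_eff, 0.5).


Step 1: Discard zero differences. Original n = 11; n_eff = number of nonzero differences = 11.
Nonzero differences (with sign): -1, -4, +1, -8, -5, -4, -5, -4, -9, -8, -8
Step 2: Count signs: positive = 1, negative = 10.
Step 3: Under H0: P(positive) = 0.5, so the number of positives S ~ Bin(11, 0.5).
Step 4: Two-sided exact p-value = sum of Bin(11,0.5) probabilities at or below the observed probability = 0.011719.
Step 5: alpha = 0.05. reject H0.

n_eff = 11, pos = 1, neg = 10, p = 0.011719, reject H0.


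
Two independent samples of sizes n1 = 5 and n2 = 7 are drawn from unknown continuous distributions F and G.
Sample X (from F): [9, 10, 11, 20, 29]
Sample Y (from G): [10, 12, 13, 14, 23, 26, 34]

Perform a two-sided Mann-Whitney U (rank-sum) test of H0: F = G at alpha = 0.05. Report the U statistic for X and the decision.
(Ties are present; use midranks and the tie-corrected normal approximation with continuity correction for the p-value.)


Step 1: Combine and sort all 12 observations; assign midranks.
sorted (value, group): (9,X), (10,X), (10,Y), (11,X), (12,Y), (13,Y), (14,Y), (20,X), (23,Y), (26,Y), (29,X), (34,Y)
ranks: 9->1, 10->2.5, 10->2.5, 11->4, 12->5, 13->6, 14->7, 20->8, 23->9, 26->10, 29->11, 34->12
Step 2: Rank sum for X: R1 = 1 + 2.5 + 4 + 8 + 11 = 26.5.
Step 3: U_X = R1 - n1(n1+1)/2 = 26.5 - 5*6/2 = 26.5 - 15 = 11.5.
       U_Y = n1*n2 - U_X = 35 - 11.5 = 23.5.
Step 4: Ties are present, so use the tie-corrected normal approximation (with continuity correction) for the p-value.
Step 5: p-value = 0.370914; compare to alpha = 0.05. fail to reject H0.

U_X = 11.5, p = 0.370914, fail to reject H0 at alpha = 0.05.


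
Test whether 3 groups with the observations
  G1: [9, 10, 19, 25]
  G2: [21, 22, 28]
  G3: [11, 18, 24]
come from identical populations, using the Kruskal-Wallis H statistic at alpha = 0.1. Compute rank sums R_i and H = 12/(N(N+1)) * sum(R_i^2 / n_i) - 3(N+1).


Step 1: Combine all N = 10 observations and assign midranks.
sorted (value, group, rank): (9,G1,1), (10,G1,2), (11,G3,3), (18,G3,4), (19,G1,5), (21,G2,6), (22,G2,7), (24,G3,8), (25,G1,9), (28,G2,10)
Step 2: Sum ranks within each group.
R_1 = 17 (n_1 = 4)
R_2 = 23 (n_2 = 3)
R_3 = 15 (n_3 = 3)
Step 3: H = 12/(N(N+1)) * sum(R_i^2/n_i) - 3(N+1)
     = 12/(10*11) * (17^2/4 + 23^2/3 + 15^2/3) - 3*11
     = 0.109091 * 323.583 - 33
     = 2.300000.
Step 4: No ties, so H is used without correction.
Step 5: Under H0, H ~ chi^2(2); p-value = 0.316637.
Step 6: alpha = 0.1. fail to reject H0.

H = 2.3000, df = 2, p = 0.316637, fail to reject H0.


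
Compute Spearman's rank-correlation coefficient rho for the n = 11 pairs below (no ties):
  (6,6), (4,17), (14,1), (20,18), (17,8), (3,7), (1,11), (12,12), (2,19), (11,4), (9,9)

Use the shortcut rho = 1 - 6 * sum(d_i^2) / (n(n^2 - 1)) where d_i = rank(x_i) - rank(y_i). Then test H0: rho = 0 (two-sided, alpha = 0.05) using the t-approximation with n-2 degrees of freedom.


Step 1: Rank x and y separately (midranks; no ties here).
rank(x): 6->5, 4->4, 14->9, 20->11, 17->10, 3->3, 1->1, 12->8, 2->2, 11->7, 9->6
rank(y): 6->3, 17->9, 1->1, 18->10, 8->5, 7->4, 11->7, 12->8, 19->11, 4->2, 9->6
Step 2: d_i = R_x(i) - R_y(i); compute d_i^2.
  (5-3)^2=4, (4-9)^2=25, (9-1)^2=64, (11-10)^2=1, (10-5)^2=25, (3-4)^2=1, (1-7)^2=36, (8-8)^2=0, (2-11)^2=81, (7-2)^2=25, (6-6)^2=0
sum(d^2) = 262.
Step 3: rho = 1 - 6*262 / (11*(11^2 - 1)) = 1 - 1572/1320 = -0.190909.
Step 4: Under H0, t = rho * sqrt((n-2)/(1-rho^2)) = -0.5835 ~ t(9).
Step 5: Two-sided p-value from the t-distribution with 9 df = 0.573913.
Step 6: alpha = 0.05. fail to reject H0.

rho = -0.1909, p = 0.573913, fail to reject H0 at alpha = 0.05.


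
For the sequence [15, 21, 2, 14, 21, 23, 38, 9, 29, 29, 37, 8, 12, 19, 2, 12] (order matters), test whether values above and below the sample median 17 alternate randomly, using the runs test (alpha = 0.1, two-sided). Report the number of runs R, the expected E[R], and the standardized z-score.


Step 1: Compute median = 17; label A = above, B = below.
Labels in order: BABBAAABAAABBABB  (n_A = 8, n_B = 8)
Step 2: Count runs R = 9.
Step 3: Under H0 (random ordering), E[R] = 2*n_A*n_B/(n_A+n_B) + 1 = 2*8*8/16 + 1 = 9.0000.
        Var[R] = 2*n_A*n_B*(2*n_A*n_B - n_A - n_B) / ((n_A+n_B)^2 * (n_A+n_B-1)) = 14336/3840 = 3.7333.
        SD[R] = 1.9322.
Step 4: R = E[R], so z = 0 with no continuity correction.
Step 5: Two-sided p-value via normal approximation = 2*(1 - Phi(|z|)) = 1.000000.
Step 6: alpha = 0.1. fail to reject H0.

R = 9, z = 0.0000, p = 1.000000, fail to reject H0.


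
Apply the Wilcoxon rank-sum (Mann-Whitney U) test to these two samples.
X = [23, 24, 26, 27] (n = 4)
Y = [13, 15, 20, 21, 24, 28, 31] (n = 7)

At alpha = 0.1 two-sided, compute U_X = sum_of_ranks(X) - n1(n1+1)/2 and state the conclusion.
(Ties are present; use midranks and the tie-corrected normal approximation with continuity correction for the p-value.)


Step 1: Combine and sort all 11 observations; assign midranks.
sorted (value, group): (13,Y), (15,Y), (20,Y), (21,Y), (23,X), (24,X), (24,Y), (26,X), (27,X), (28,Y), (31,Y)
ranks: 13->1, 15->2, 20->3, 21->4, 23->5, 24->6.5, 24->6.5, 26->8, 27->9, 28->10, 31->11
Step 2: Rank sum for X: R1 = 5 + 6.5 + 8 + 9 = 28.5.
Step 3: U_X = R1 - n1(n1+1)/2 = 28.5 - 4*5/2 = 28.5 - 10 = 18.5.
       U_Y = n1*n2 - U_X = 28 - 18.5 = 9.5.
Step 4: Ties are present, so use the tie-corrected normal approximation (with continuity correction) for the p-value.
Step 5: p-value = 0.448659; compare to alpha = 0.1. fail to reject H0.

U_X = 18.5, p = 0.448659, fail to reject H0 at alpha = 0.1.


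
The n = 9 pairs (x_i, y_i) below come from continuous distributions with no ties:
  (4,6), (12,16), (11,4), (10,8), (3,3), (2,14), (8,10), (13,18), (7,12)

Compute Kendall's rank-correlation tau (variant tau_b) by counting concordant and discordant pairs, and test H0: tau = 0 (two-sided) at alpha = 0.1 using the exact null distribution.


Step 1: Enumerate the 36 unordered pairs (i,j) with i<j and classify each by sign(x_j-x_i) * sign(y_j-y_i).
  (1,2):dx=+8,dy=+10->C; (1,3):dx=+7,dy=-2->D; (1,4):dx=+6,dy=+2->C; (1,5):dx=-1,dy=-3->C
  (1,6):dx=-2,dy=+8->D; (1,7):dx=+4,dy=+4->C; (1,8):dx=+9,dy=+12->C; (1,9):dx=+3,dy=+6->C
  (2,3):dx=-1,dy=-12->C; (2,4):dx=-2,dy=-8->C; (2,5):dx=-9,dy=-13->C; (2,6):dx=-10,dy=-2->C
  (2,7):dx=-4,dy=-6->C; (2,8):dx=+1,dy=+2->C; (2,9):dx=-5,dy=-4->C; (3,4):dx=-1,dy=+4->D
  (3,5):dx=-8,dy=-1->C; (3,6):dx=-9,dy=+10->D; (3,7):dx=-3,dy=+6->D; (3,8):dx=+2,dy=+14->C
  (3,9):dx=-4,dy=+8->D; (4,5):dx=-7,dy=-5->C; (4,6):dx=-8,dy=+6->D; (4,7):dx=-2,dy=+2->D
  (4,8):dx=+3,dy=+10->C; (4,9):dx=-3,dy=+4->D; (5,6):dx=-1,dy=+11->D; (5,7):dx=+5,dy=+7->C
  (5,8):dx=+10,dy=+15->C; (5,9):dx=+4,dy=+9->C; (6,7):dx=+6,dy=-4->D; (6,8):dx=+11,dy=+4->C
  (6,9):dx=+5,dy=-2->D; (7,8):dx=+5,dy=+8->C; (7,9):dx=-1,dy=+2->D; (8,9):dx=-6,dy=-6->C
Step 2: C = 23, D = 13, total pairs = 36.
Step 3: tau = (C - D)/(n(n-1)/2) = (23 - 13)/36 = 0.277778.
Step 4: Exact two-sided p-value (enumerate n! = 362880 permutations of y under H0): p = 0.358488.
Step 5: alpha = 0.1. fail to reject H0.

tau_b = 0.2778 (C=23, D=13), p = 0.358488, fail to reject H0.


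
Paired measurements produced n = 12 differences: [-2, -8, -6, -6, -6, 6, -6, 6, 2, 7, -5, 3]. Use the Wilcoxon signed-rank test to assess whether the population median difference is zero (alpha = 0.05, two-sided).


Step 1: Drop any zero differences (none here) and take |d_i|.
|d| = [2, 8, 6, 6, 6, 6, 6, 6, 2, 7, 5, 3]
Step 2: Midrank |d_i| (ties get averaged ranks).
ranks: |2|->1.5, |8|->12, |6|->7.5, |6|->7.5, |6|->7.5, |6|->7.5, |6|->7.5, |6|->7.5, |2|->1.5, |7|->11, |5|->4, |3|->3
Step 3: Attach original signs; sum ranks with positive sign and with negative sign.
W+ = 7.5 + 7.5 + 1.5 + 11 + 3 = 30.5
W- = 1.5 + 12 + 7.5 + 7.5 + 7.5 + 7.5 + 4 = 47.5
(Check: W+ + W- = 78 should equal n(n+1)/2 = 78.)
Step 4: Test statistic W = min(W+, W-) = 30.5.
Step 5: Ties in |d|, so use the tie-corrected normal approximation.
        E[W] = n(n+1)/4 = 12*13/4 = 39.
        Tie groups: |d|=2 (t=2), |d|=6 (t=6); sum(t^3 - t) = 216.
        Var[W] = n(n+1)(2n+1)/24 - sum(t^3-t)/48 = 3900/24 - 216/48 = 158.
        z = (W - E[W]) / sqrt(Var[W]) = (30.5 - 39) / 12.5698 = -0.6762.
        Two-sided p = 2*Phi(z) = 0.498899.
Step 6: alpha = 0.05. fail to reject H0.

W+ = 30.5, W- = 47.5, W = min = 30.5, p = 0.498899, fail to reject H0.


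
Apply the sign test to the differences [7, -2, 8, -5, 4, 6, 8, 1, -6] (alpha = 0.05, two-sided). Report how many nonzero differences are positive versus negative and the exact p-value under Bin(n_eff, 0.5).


Step 1: Discard zero differences. Original n = 9; n_eff = number of nonzero differences = 9.
Nonzero differences (with sign): +7, -2, +8, -5, +4, +6, +8, +1, -6
Step 2: Count signs: positive = 6, negative = 3.
Step 3: Under H0: P(positive) = 0.5, so the number of positives S ~ Bin(9, 0.5).
Step 4: Two-sided exact p-value = sum of Bin(9,0.5) probabilities at or below the observed probability = 0.507812.
Step 5: alpha = 0.05. fail to reject H0.

n_eff = 9, pos = 6, neg = 3, p = 0.507812, fail to reject H0.


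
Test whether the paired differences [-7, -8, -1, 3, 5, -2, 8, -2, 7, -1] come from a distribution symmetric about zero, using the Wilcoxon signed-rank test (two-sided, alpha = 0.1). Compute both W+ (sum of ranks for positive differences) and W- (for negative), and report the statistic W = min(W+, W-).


Step 1: Drop any zero differences (none here) and take |d_i|.
|d| = [7, 8, 1, 3, 5, 2, 8, 2, 7, 1]
Step 2: Midrank |d_i| (ties get averaged ranks).
ranks: |7|->7.5, |8|->9.5, |1|->1.5, |3|->5, |5|->6, |2|->3.5, |8|->9.5, |2|->3.5, |7|->7.5, |1|->1.5
Step 3: Attach original signs; sum ranks with positive sign and with negative sign.
W+ = 5 + 6 + 9.5 + 7.5 = 28
W- = 7.5 + 9.5 + 1.5 + 3.5 + 3.5 + 1.5 = 27
(Check: W+ + W- = 55 should equal n(n+1)/2 = 55.)
Step 4: Test statistic W = min(W+, W-) = 27.
Step 5: Ties in |d|, so use the tie-corrected normal approximation.
        E[W] = n(n+1)/4 = 10*11/4 = 27.5.
        Tie groups: |d|=1 (t=2), |d|=2 (t=2), |d|=7 (t=2), |d|=8 (t=2); sum(t^3 - t) = 24.
        Var[W] = n(n+1)(2n+1)/24 - sum(t^3-t)/48 = 2310/24 - 24/48 = 95.75.
        z = (W - E[W]) / sqrt(Var[W]) = (27 - 27.5) / 9.7852 = -0.0511.
        Two-sided p = 2*Phi(z) = 0.959248.
Step 6: alpha = 0.1. fail to reject H0.

W+ = 28, W- = 27, W = min = 27, p = 0.959248, fail to reject H0.


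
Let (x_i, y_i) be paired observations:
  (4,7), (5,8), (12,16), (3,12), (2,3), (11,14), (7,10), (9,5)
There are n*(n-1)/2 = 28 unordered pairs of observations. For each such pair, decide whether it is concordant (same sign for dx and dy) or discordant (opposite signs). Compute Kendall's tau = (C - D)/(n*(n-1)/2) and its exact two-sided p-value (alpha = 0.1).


Step 1: Enumerate the 28 unordered pairs (i,j) with i<j and classify each by sign(x_j-x_i) * sign(y_j-y_i).
  (1,2):dx=+1,dy=+1->C; (1,3):dx=+8,dy=+9->C; (1,4):dx=-1,dy=+5->D; (1,5):dx=-2,dy=-4->C
  (1,6):dx=+7,dy=+7->C; (1,7):dx=+3,dy=+3->C; (1,8):dx=+5,dy=-2->D; (2,3):dx=+7,dy=+8->C
  (2,4):dx=-2,dy=+4->D; (2,5):dx=-3,dy=-5->C; (2,6):dx=+6,dy=+6->C; (2,7):dx=+2,dy=+2->C
  (2,8):dx=+4,dy=-3->D; (3,4):dx=-9,dy=-4->C; (3,5):dx=-10,dy=-13->C; (3,6):dx=-1,dy=-2->C
  (3,7):dx=-5,dy=-6->C; (3,8):dx=-3,dy=-11->C; (4,5):dx=-1,dy=-9->C; (4,6):dx=+8,dy=+2->C
  (4,7):dx=+4,dy=-2->D; (4,8):dx=+6,dy=-7->D; (5,6):dx=+9,dy=+11->C; (5,7):dx=+5,dy=+7->C
  (5,8):dx=+7,dy=+2->C; (6,7):dx=-4,dy=-4->C; (6,8):dx=-2,dy=-9->C; (7,8):dx=+2,dy=-5->D
Step 2: C = 21, D = 7, total pairs = 28.
Step 3: tau = (C - D)/(n(n-1)/2) = (21 - 7)/28 = 0.500000.
Step 4: Exact two-sided p-value (enumerate n! = 40320 permutations of y under H0): p = 0.108681.
Step 5: alpha = 0.1. fail to reject H0.

tau_b = 0.5000 (C=21, D=7), p = 0.108681, fail to reject H0.


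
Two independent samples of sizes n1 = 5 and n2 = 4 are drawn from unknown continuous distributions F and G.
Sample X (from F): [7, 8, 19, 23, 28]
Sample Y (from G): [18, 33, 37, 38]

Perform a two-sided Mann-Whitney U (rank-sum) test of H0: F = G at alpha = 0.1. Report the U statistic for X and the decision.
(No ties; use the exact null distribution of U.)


Step 1: Combine and sort all 9 observations; assign midranks.
sorted (value, group): (7,X), (8,X), (18,Y), (19,X), (23,X), (28,X), (33,Y), (37,Y), (38,Y)
ranks: 7->1, 8->2, 18->3, 19->4, 23->5, 28->6, 33->7, 37->8, 38->9
Step 2: Rank sum for X: R1 = 1 + 2 + 4 + 5 + 6 = 18.
Step 3: U_X = R1 - n1(n1+1)/2 = 18 - 5*6/2 = 18 - 15 = 3.
       U_Y = n1*n2 - U_X = 20 - 3 = 17.
Step 4: No ties, so the exact null distribution of U (based on enumerating the C(9,5) = 126 equally likely rank assignments) gives the two-sided p-value.
Step 5: p-value = 0.111111; compare to alpha = 0.1. fail to reject H0.

U_X = 3, p = 0.111111, fail to reject H0 at alpha = 0.1.


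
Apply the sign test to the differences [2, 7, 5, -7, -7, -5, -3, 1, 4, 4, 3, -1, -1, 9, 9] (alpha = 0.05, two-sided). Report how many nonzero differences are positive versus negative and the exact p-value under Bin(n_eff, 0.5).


Step 1: Discard zero differences. Original n = 15; n_eff = number of nonzero differences = 15.
Nonzero differences (with sign): +2, +7, +5, -7, -7, -5, -3, +1, +4, +4, +3, -1, -1, +9, +9
Step 2: Count signs: positive = 9, negative = 6.
Step 3: Under H0: P(positive) = 0.5, so the number of positives S ~ Bin(15, 0.5).
Step 4: Two-sided exact p-value = sum of Bin(15,0.5) probabilities at or below the observed probability = 0.607239.
Step 5: alpha = 0.05. fail to reject H0.

n_eff = 15, pos = 9, neg = 6, p = 0.607239, fail to reject H0.


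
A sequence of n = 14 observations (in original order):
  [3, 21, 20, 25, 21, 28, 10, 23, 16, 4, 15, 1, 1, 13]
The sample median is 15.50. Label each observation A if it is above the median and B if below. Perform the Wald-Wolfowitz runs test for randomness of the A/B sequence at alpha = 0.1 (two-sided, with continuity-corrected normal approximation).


Step 1: Compute median = 15.50; label A = above, B = below.
Labels in order: BAAAAABAABBBBB  (n_A = 7, n_B = 7)
Step 2: Count runs R = 5.
Step 3: Under H0 (random ordering), E[R] = 2*n_A*n_B/(n_A+n_B) + 1 = 2*7*7/14 + 1 = 8.0000.
        Var[R] = 2*n_A*n_B*(2*n_A*n_B - n_A - n_B) / ((n_A+n_B)^2 * (n_A+n_B-1)) = 8232/2548 = 3.2308.
        SD[R] = 1.7974.
Step 4: Continuity-corrected z = (R + 0.5 - E[R]) / SD[R] = (5 + 0.5 - 8.0000) / 1.7974 = -1.3909.
Step 5: Two-sided p-value via normal approximation = 2*(1 - Phi(|z|)) = 0.164264.
Step 6: alpha = 0.1. fail to reject H0.

R = 5, z = -1.3909, p = 0.164264, fail to reject H0.


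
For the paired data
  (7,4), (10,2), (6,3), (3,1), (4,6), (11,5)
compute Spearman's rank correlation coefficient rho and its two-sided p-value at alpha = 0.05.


Step 1: Rank x and y separately (midranks; no ties here).
rank(x): 7->4, 10->5, 6->3, 3->1, 4->2, 11->6
rank(y): 4->4, 2->2, 3->3, 1->1, 6->6, 5->5
Step 2: d_i = R_x(i) - R_y(i); compute d_i^2.
  (4-4)^2=0, (5-2)^2=9, (3-3)^2=0, (1-1)^2=0, (2-6)^2=16, (6-5)^2=1
sum(d^2) = 26.
Step 3: rho = 1 - 6*26 / (6*(6^2 - 1)) = 1 - 156/210 = 0.257143.
Step 4: Under H0, t = rho * sqrt((n-2)/(1-rho^2)) = 0.5322 ~ t(4).
Step 5: Two-sided p-value from the t-distribution with 4 df = 0.622787.
Step 6: alpha = 0.05. fail to reject H0.

rho = 0.2571, p = 0.622787, fail to reject H0 at alpha = 0.05.


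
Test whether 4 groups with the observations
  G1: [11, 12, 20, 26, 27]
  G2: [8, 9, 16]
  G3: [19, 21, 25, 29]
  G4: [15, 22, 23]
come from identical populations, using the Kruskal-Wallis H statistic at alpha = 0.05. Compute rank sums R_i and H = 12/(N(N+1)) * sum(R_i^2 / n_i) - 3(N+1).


Step 1: Combine all N = 15 observations and assign midranks.
sorted (value, group, rank): (8,G2,1), (9,G2,2), (11,G1,3), (12,G1,4), (15,G4,5), (16,G2,6), (19,G3,7), (20,G1,8), (21,G3,9), (22,G4,10), (23,G4,11), (25,G3,12), (26,G1,13), (27,G1,14), (29,G3,15)
Step 2: Sum ranks within each group.
R_1 = 42 (n_1 = 5)
R_2 = 9 (n_2 = 3)
R_3 = 43 (n_3 = 4)
R_4 = 26 (n_4 = 3)
Step 3: H = 12/(N(N+1)) * sum(R_i^2/n_i) - 3(N+1)
     = 12/(15*16) * (42^2/5 + 9^2/3 + 43^2/4 + 26^2/3) - 3*16
     = 0.050000 * 1067.38 - 48
     = 5.369167.
Step 4: No ties, so H is used without correction.
Step 5: Under H0, H ~ chi^2(3); p-value = 0.146677.
Step 6: alpha = 0.05. fail to reject H0.

H = 5.3692, df = 3, p = 0.146677, fail to reject H0.


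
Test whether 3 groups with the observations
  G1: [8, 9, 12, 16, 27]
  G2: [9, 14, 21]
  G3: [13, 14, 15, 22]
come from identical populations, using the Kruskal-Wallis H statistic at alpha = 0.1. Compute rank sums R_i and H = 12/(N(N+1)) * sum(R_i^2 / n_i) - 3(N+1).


Step 1: Combine all N = 12 observations and assign midranks.
sorted (value, group, rank): (8,G1,1), (9,G1,2.5), (9,G2,2.5), (12,G1,4), (13,G3,5), (14,G2,6.5), (14,G3,6.5), (15,G3,8), (16,G1,9), (21,G2,10), (22,G3,11), (27,G1,12)
Step 2: Sum ranks within each group.
R_1 = 28.5 (n_1 = 5)
R_2 = 19 (n_2 = 3)
R_3 = 30.5 (n_3 = 4)
Step 3: H = 12/(N(N+1)) * sum(R_i^2/n_i) - 3(N+1)
     = 12/(12*13) * (28.5^2/5 + 19^2/3 + 30.5^2/4) - 3*13
     = 0.076923 * 515.346 - 39
     = 0.641987.
Step 4: Ties present; correction factor C = 1 - 12/(12^3 - 12) = 0.993007. Corrected H = 0.641987 / 0.993007 = 0.646508.
Step 5: Under H0, H ~ chi^2(2); p-value = 0.723790.
Step 6: alpha = 0.1. fail to reject H0.

H = 0.6465, df = 2, p = 0.723790, fail to reject H0.


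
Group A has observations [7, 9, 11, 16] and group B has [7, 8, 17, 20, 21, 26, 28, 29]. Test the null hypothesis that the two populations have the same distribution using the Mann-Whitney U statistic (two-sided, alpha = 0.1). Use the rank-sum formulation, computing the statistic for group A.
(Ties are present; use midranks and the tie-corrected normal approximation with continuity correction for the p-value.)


Step 1: Combine and sort all 12 observations; assign midranks.
sorted (value, group): (7,X), (7,Y), (8,Y), (9,X), (11,X), (16,X), (17,Y), (20,Y), (21,Y), (26,Y), (28,Y), (29,Y)
ranks: 7->1.5, 7->1.5, 8->3, 9->4, 11->5, 16->6, 17->7, 20->8, 21->9, 26->10, 28->11, 29->12
Step 2: Rank sum for X: R1 = 1.5 + 4 + 5 + 6 = 16.5.
Step 3: U_X = R1 - n1(n1+1)/2 = 16.5 - 4*5/2 = 16.5 - 10 = 6.5.
       U_Y = n1*n2 - U_X = 32 - 6.5 = 25.5.
Step 4: Ties are present, so use the tie-corrected normal approximation (with continuity correction) for the p-value.
Step 5: p-value = 0.125707; compare to alpha = 0.1. fail to reject H0.

U_X = 6.5, p = 0.125707, fail to reject H0 at alpha = 0.1.


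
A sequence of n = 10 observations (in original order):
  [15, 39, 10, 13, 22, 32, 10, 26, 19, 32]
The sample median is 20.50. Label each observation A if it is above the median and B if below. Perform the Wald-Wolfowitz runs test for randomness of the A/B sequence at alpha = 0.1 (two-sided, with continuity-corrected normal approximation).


Step 1: Compute median = 20.50; label A = above, B = below.
Labels in order: BABBAABABA  (n_A = 5, n_B = 5)
Step 2: Count runs R = 8.
Step 3: Under H0 (random ordering), E[R] = 2*n_A*n_B/(n_A+n_B) + 1 = 2*5*5/10 + 1 = 6.0000.
        Var[R] = 2*n_A*n_B*(2*n_A*n_B - n_A - n_B) / ((n_A+n_B)^2 * (n_A+n_B-1)) = 2000/900 = 2.2222.
        SD[R] = 1.4907.
Step 4: Continuity-corrected z = (R - 0.5 - E[R]) / SD[R] = (8 - 0.5 - 6.0000) / 1.4907 = 1.0062.
Step 5: Two-sided p-value via normal approximation = 2*(1 - Phi(|z|)) = 0.314305.
Step 6: alpha = 0.1. fail to reject H0.

R = 8, z = 1.0062, p = 0.314305, fail to reject H0.


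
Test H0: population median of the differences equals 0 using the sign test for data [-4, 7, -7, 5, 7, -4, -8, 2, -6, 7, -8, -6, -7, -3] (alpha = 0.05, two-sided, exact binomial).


Step 1: Discard zero differences. Original n = 14; n_eff = number of nonzero differences = 14.
Nonzero differences (with sign): -4, +7, -7, +5, +7, -4, -8, +2, -6, +7, -8, -6, -7, -3
Step 2: Count signs: positive = 5, negative = 9.
Step 3: Under H0: P(positive) = 0.5, so the number of positives S ~ Bin(14, 0.5).
Step 4: Two-sided exact p-value = sum of Bin(14,0.5) probabilities at or below the observed probability = 0.423950.
Step 5: alpha = 0.05. fail to reject H0.

n_eff = 14, pos = 5, neg = 9, p = 0.423950, fail to reject H0.
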